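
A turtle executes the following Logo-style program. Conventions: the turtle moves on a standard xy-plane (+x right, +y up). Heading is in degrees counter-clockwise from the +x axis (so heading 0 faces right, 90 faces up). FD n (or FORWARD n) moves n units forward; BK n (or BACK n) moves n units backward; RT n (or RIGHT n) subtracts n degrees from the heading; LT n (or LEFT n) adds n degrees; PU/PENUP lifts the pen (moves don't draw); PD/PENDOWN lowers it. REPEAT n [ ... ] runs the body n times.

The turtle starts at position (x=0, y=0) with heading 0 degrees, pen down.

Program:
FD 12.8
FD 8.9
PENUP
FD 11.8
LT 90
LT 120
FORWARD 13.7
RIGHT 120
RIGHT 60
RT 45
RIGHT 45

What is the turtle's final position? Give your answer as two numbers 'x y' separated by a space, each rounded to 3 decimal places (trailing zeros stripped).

Answer: 21.635 -6.85

Derivation:
Executing turtle program step by step:
Start: pos=(0,0), heading=0, pen down
FD 12.8: (0,0) -> (12.8,0) [heading=0, draw]
FD 8.9: (12.8,0) -> (21.7,0) [heading=0, draw]
PU: pen up
FD 11.8: (21.7,0) -> (33.5,0) [heading=0, move]
LT 90: heading 0 -> 90
LT 120: heading 90 -> 210
FD 13.7: (33.5,0) -> (21.635,-6.85) [heading=210, move]
RT 120: heading 210 -> 90
RT 60: heading 90 -> 30
RT 45: heading 30 -> 345
RT 45: heading 345 -> 300
Final: pos=(21.635,-6.85), heading=300, 2 segment(s) drawn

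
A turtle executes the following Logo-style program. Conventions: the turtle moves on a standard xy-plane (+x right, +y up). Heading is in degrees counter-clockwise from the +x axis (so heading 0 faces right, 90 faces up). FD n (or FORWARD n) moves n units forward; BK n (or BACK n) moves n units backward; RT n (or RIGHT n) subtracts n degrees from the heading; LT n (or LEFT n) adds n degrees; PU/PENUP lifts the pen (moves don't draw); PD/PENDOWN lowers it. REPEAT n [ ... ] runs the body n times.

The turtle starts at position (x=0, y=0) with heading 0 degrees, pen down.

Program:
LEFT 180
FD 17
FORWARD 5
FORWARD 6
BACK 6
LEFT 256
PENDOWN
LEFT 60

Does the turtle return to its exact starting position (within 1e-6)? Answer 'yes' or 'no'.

Executing turtle program step by step:
Start: pos=(0,0), heading=0, pen down
LT 180: heading 0 -> 180
FD 17: (0,0) -> (-17,0) [heading=180, draw]
FD 5: (-17,0) -> (-22,0) [heading=180, draw]
FD 6: (-22,0) -> (-28,0) [heading=180, draw]
BK 6: (-28,0) -> (-22,0) [heading=180, draw]
LT 256: heading 180 -> 76
PD: pen down
LT 60: heading 76 -> 136
Final: pos=(-22,0), heading=136, 4 segment(s) drawn

Start position: (0, 0)
Final position: (-22, 0)
Distance = 22; >= 1e-6 -> NOT closed

Answer: no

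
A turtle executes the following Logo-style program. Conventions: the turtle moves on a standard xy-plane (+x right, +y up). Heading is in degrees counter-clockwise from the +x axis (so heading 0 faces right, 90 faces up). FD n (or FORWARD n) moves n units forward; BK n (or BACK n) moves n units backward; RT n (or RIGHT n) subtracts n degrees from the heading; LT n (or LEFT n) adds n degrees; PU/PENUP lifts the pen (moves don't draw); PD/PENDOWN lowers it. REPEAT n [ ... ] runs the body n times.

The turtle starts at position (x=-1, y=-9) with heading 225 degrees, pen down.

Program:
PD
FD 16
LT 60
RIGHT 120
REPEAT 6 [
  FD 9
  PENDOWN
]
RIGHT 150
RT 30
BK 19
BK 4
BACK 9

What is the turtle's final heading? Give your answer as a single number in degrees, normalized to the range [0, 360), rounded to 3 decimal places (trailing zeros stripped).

Executing turtle program step by step:
Start: pos=(-1,-9), heading=225, pen down
PD: pen down
FD 16: (-1,-9) -> (-12.314,-20.314) [heading=225, draw]
LT 60: heading 225 -> 285
RT 120: heading 285 -> 165
REPEAT 6 [
  -- iteration 1/6 --
  FD 9: (-12.314,-20.314) -> (-21.007,-17.984) [heading=165, draw]
  PD: pen down
  -- iteration 2/6 --
  FD 9: (-21.007,-17.984) -> (-29.7,-15.655) [heading=165, draw]
  PD: pen down
  -- iteration 3/6 --
  FD 9: (-29.7,-15.655) -> (-38.394,-13.326) [heading=165, draw]
  PD: pen down
  -- iteration 4/6 --
  FD 9: (-38.394,-13.326) -> (-47.087,-10.996) [heading=165, draw]
  PD: pen down
  -- iteration 5/6 --
  FD 9: (-47.087,-10.996) -> (-55.78,-8.667) [heading=165, draw]
  PD: pen down
  -- iteration 6/6 --
  FD 9: (-55.78,-8.667) -> (-64.474,-6.337) [heading=165, draw]
  PD: pen down
]
RT 150: heading 165 -> 15
RT 30: heading 15 -> 345
BK 19: (-64.474,-6.337) -> (-82.826,-1.42) [heading=345, draw]
BK 4: (-82.826,-1.42) -> (-86.69,-0.385) [heading=345, draw]
BK 9: (-86.69,-0.385) -> (-95.383,1.945) [heading=345, draw]
Final: pos=(-95.383,1.945), heading=345, 10 segment(s) drawn

Answer: 345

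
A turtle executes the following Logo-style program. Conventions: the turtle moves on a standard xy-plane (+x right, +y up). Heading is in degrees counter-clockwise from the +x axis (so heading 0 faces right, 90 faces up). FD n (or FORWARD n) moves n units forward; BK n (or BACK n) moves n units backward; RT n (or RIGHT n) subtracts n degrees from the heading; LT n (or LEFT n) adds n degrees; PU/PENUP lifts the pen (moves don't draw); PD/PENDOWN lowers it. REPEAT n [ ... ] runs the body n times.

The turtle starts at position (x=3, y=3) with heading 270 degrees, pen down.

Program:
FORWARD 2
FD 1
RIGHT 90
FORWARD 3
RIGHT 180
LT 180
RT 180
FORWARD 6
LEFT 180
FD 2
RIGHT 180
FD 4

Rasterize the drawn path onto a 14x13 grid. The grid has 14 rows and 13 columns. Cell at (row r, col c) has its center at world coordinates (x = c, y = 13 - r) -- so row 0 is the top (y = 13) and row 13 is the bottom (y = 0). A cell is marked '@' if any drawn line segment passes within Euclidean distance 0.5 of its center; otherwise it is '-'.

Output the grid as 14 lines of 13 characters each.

Answer: -------------
-------------
-------------
-------------
-------------
-------------
-------------
-------------
-------------
-------------
---@---------
---@---------
---@---------
@@@@@@@@@----

Derivation:
Segment 0: (3,3) -> (3,1)
Segment 1: (3,1) -> (3,0)
Segment 2: (3,0) -> (-0,0)
Segment 3: (-0,0) -> (6,0)
Segment 4: (6,0) -> (4,0)
Segment 5: (4,0) -> (8,0)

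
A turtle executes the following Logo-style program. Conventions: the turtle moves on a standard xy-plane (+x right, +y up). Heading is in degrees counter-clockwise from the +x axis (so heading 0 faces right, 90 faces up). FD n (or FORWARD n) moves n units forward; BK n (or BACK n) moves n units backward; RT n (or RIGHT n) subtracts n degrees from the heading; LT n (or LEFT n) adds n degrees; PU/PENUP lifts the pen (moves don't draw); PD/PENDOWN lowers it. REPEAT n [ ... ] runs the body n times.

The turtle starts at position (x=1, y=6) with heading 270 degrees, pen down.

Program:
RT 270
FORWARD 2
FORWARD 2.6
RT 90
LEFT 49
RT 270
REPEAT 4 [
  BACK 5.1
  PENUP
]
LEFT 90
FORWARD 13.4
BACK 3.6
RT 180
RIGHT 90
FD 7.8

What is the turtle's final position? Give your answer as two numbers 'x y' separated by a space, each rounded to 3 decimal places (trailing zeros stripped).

Answer: -20.297 -8.853

Derivation:
Executing turtle program step by step:
Start: pos=(1,6), heading=270, pen down
RT 270: heading 270 -> 0
FD 2: (1,6) -> (3,6) [heading=0, draw]
FD 2.6: (3,6) -> (5.6,6) [heading=0, draw]
RT 90: heading 0 -> 270
LT 49: heading 270 -> 319
RT 270: heading 319 -> 49
REPEAT 4 [
  -- iteration 1/4 --
  BK 5.1: (5.6,6) -> (2.254,2.151) [heading=49, draw]
  PU: pen up
  -- iteration 2/4 --
  BK 5.1: (2.254,2.151) -> (-1.092,-1.698) [heading=49, move]
  PU: pen up
  -- iteration 3/4 --
  BK 5.1: (-1.092,-1.698) -> (-4.438,-5.547) [heading=49, move]
  PU: pen up
  -- iteration 4/4 --
  BK 5.1: (-4.438,-5.547) -> (-7.784,-9.396) [heading=49, move]
  PU: pen up
]
LT 90: heading 49 -> 139
FD 13.4: (-7.784,-9.396) -> (-17.897,-0.605) [heading=139, move]
BK 3.6: (-17.897,-0.605) -> (-15.18,-2.967) [heading=139, move]
RT 180: heading 139 -> 319
RT 90: heading 319 -> 229
FD 7.8: (-15.18,-2.967) -> (-20.297,-8.853) [heading=229, move]
Final: pos=(-20.297,-8.853), heading=229, 3 segment(s) drawn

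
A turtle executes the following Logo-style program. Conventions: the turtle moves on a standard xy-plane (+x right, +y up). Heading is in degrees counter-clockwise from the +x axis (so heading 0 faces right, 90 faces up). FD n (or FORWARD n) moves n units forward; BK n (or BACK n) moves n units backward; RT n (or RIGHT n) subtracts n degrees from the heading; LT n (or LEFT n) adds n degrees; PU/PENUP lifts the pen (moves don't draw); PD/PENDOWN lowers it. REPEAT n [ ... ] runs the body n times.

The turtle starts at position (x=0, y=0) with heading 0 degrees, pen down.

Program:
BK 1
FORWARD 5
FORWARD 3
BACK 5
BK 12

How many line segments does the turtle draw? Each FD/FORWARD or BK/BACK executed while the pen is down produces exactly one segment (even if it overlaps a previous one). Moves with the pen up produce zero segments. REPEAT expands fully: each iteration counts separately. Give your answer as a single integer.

Executing turtle program step by step:
Start: pos=(0,0), heading=0, pen down
BK 1: (0,0) -> (-1,0) [heading=0, draw]
FD 5: (-1,0) -> (4,0) [heading=0, draw]
FD 3: (4,0) -> (7,0) [heading=0, draw]
BK 5: (7,0) -> (2,0) [heading=0, draw]
BK 12: (2,0) -> (-10,0) [heading=0, draw]
Final: pos=(-10,0), heading=0, 5 segment(s) drawn
Segments drawn: 5

Answer: 5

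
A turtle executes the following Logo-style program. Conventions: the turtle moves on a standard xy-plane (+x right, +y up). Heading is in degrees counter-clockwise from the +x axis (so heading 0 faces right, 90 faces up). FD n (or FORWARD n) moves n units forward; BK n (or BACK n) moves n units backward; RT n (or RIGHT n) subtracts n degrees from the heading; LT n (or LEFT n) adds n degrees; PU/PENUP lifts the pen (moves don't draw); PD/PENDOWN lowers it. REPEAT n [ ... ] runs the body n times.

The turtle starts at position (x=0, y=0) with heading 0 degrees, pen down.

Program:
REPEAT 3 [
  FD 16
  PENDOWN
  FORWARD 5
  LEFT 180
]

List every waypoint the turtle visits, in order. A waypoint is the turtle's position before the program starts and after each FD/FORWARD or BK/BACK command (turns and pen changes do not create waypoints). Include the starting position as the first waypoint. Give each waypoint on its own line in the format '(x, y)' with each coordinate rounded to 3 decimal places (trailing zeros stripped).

Executing turtle program step by step:
Start: pos=(0,0), heading=0, pen down
REPEAT 3 [
  -- iteration 1/3 --
  FD 16: (0,0) -> (16,0) [heading=0, draw]
  PD: pen down
  FD 5: (16,0) -> (21,0) [heading=0, draw]
  LT 180: heading 0 -> 180
  -- iteration 2/3 --
  FD 16: (21,0) -> (5,0) [heading=180, draw]
  PD: pen down
  FD 5: (5,0) -> (0,0) [heading=180, draw]
  LT 180: heading 180 -> 0
  -- iteration 3/3 --
  FD 16: (0,0) -> (16,0) [heading=0, draw]
  PD: pen down
  FD 5: (16,0) -> (21,0) [heading=0, draw]
  LT 180: heading 0 -> 180
]
Final: pos=(21,0), heading=180, 6 segment(s) drawn
Waypoints (7 total):
(0, 0)
(16, 0)
(21, 0)
(5, 0)
(0, 0)
(16, 0)
(21, 0)

Answer: (0, 0)
(16, 0)
(21, 0)
(5, 0)
(0, 0)
(16, 0)
(21, 0)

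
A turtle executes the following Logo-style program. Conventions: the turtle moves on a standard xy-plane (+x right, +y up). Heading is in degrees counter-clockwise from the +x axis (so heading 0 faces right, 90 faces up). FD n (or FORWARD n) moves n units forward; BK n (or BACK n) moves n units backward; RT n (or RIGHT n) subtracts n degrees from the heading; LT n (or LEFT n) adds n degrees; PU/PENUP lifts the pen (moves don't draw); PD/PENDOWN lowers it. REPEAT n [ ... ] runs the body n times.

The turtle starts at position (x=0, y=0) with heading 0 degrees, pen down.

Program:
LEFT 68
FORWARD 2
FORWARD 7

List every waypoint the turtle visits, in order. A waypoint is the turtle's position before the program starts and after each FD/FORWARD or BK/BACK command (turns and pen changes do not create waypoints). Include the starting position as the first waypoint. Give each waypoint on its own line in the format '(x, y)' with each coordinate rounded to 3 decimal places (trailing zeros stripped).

Answer: (0, 0)
(0.749, 1.854)
(3.371, 8.345)

Derivation:
Executing turtle program step by step:
Start: pos=(0,0), heading=0, pen down
LT 68: heading 0 -> 68
FD 2: (0,0) -> (0.749,1.854) [heading=68, draw]
FD 7: (0.749,1.854) -> (3.371,8.345) [heading=68, draw]
Final: pos=(3.371,8.345), heading=68, 2 segment(s) drawn
Waypoints (3 total):
(0, 0)
(0.749, 1.854)
(3.371, 8.345)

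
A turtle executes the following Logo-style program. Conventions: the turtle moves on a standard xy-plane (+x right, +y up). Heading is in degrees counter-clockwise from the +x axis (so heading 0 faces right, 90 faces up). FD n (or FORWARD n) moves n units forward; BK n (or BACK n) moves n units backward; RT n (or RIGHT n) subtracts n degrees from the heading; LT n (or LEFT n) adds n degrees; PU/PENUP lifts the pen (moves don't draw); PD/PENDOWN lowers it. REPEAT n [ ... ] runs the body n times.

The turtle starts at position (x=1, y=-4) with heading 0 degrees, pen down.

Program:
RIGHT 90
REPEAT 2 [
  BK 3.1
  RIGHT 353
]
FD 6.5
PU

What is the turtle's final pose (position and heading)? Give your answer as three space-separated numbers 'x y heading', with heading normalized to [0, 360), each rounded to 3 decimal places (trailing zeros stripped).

Executing turtle program step by step:
Start: pos=(1,-4), heading=0, pen down
RT 90: heading 0 -> 270
REPEAT 2 [
  -- iteration 1/2 --
  BK 3.1: (1,-4) -> (1,-0.9) [heading=270, draw]
  RT 353: heading 270 -> 277
  -- iteration 2/2 --
  BK 3.1: (1,-0.9) -> (0.622,2.177) [heading=277, draw]
  RT 353: heading 277 -> 284
]
FD 6.5: (0.622,2.177) -> (2.195,-4.13) [heading=284, draw]
PU: pen up
Final: pos=(2.195,-4.13), heading=284, 3 segment(s) drawn

Answer: 2.195 -4.13 284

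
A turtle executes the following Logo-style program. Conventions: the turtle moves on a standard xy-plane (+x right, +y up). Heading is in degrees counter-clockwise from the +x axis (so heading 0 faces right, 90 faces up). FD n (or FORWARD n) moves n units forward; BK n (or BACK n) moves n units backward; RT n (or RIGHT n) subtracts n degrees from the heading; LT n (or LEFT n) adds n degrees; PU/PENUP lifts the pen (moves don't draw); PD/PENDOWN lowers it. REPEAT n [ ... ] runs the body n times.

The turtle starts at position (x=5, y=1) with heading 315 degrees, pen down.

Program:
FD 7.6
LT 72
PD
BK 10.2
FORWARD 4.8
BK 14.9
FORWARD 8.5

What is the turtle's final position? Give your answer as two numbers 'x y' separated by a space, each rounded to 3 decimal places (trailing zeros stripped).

Executing turtle program step by step:
Start: pos=(5,1), heading=315, pen down
FD 7.6: (5,1) -> (10.374,-4.374) [heading=315, draw]
LT 72: heading 315 -> 27
PD: pen down
BK 10.2: (10.374,-4.374) -> (1.286,-9.005) [heading=27, draw]
FD 4.8: (1.286,-9.005) -> (5.563,-6.826) [heading=27, draw]
BK 14.9: (5.563,-6.826) -> (-7.713,-13.59) [heading=27, draw]
FD 8.5: (-7.713,-13.59) -> (-0.14,-9.731) [heading=27, draw]
Final: pos=(-0.14,-9.731), heading=27, 5 segment(s) drawn

Answer: -0.14 -9.731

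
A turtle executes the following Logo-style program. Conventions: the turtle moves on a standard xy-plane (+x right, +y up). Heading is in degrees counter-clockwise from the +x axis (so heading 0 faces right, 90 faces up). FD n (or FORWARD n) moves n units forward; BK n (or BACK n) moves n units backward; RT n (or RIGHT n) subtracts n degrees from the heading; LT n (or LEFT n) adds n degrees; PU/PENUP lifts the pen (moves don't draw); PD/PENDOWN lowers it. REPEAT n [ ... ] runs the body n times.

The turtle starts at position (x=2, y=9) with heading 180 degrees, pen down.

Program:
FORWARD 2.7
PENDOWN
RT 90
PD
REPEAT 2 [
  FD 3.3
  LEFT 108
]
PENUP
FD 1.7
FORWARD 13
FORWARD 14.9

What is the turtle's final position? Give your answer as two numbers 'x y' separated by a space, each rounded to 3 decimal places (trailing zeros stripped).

Answer: 13.56 -12.667

Derivation:
Executing turtle program step by step:
Start: pos=(2,9), heading=180, pen down
FD 2.7: (2,9) -> (-0.7,9) [heading=180, draw]
PD: pen down
RT 90: heading 180 -> 90
PD: pen down
REPEAT 2 [
  -- iteration 1/2 --
  FD 3.3: (-0.7,9) -> (-0.7,12.3) [heading=90, draw]
  LT 108: heading 90 -> 198
  -- iteration 2/2 --
  FD 3.3: (-0.7,12.3) -> (-3.838,11.28) [heading=198, draw]
  LT 108: heading 198 -> 306
]
PU: pen up
FD 1.7: (-3.838,11.28) -> (-2.839,9.905) [heading=306, move]
FD 13: (-2.839,9.905) -> (4.802,-0.612) [heading=306, move]
FD 14.9: (4.802,-0.612) -> (13.56,-12.667) [heading=306, move]
Final: pos=(13.56,-12.667), heading=306, 3 segment(s) drawn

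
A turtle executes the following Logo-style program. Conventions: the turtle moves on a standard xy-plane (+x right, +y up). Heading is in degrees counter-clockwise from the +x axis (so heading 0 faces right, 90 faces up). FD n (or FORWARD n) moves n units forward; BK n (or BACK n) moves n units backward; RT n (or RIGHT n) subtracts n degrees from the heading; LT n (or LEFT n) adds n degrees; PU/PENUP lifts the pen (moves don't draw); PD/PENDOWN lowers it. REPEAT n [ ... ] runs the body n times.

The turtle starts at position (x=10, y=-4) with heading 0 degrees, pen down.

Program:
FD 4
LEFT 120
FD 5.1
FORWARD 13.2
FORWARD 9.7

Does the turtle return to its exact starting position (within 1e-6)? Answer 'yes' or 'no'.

Executing turtle program step by step:
Start: pos=(10,-4), heading=0, pen down
FD 4: (10,-4) -> (14,-4) [heading=0, draw]
LT 120: heading 0 -> 120
FD 5.1: (14,-4) -> (11.45,0.417) [heading=120, draw]
FD 13.2: (11.45,0.417) -> (4.85,11.848) [heading=120, draw]
FD 9.7: (4.85,11.848) -> (0,20.249) [heading=120, draw]
Final: pos=(0,20.249), heading=120, 4 segment(s) drawn

Start position: (10, -4)
Final position: (0, 20.249)
Distance = 26.23; >= 1e-6 -> NOT closed

Answer: no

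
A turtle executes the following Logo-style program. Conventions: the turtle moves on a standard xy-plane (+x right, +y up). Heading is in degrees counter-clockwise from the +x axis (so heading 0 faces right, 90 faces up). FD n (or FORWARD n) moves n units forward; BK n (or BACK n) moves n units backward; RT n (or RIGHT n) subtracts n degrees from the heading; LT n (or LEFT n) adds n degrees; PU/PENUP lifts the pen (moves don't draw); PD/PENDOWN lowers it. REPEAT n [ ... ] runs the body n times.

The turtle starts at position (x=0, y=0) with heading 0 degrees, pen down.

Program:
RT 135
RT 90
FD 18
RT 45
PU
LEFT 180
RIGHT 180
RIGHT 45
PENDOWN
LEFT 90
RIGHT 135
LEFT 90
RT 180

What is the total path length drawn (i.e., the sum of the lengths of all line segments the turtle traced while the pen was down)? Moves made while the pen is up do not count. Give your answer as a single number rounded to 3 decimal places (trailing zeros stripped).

Executing turtle program step by step:
Start: pos=(0,0), heading=0, pen down
RT 135: heading 0 -> 225
RT 90: heading 225 -> 135
FD 18: (0,0) -> (-12.728,12.728) [heading=135, draw]
RT 45: heading 135 -> 90
PU: pen up
LT 180: heading 90 -> 270
RT 180: heading 270 -> 90
RT 45: heading 90 -> 45
PD: pen down
LT 90: heading 45 -> 135
RT 135: heading 135 -> 0
LT 90: heading 0 -> 90
RT 180: heading 90 -> 270
Final: pos=(-12.728,12.728), heading=270, 1 segment(s) drawn

Segment lengths:
  seg 1: (0,0) -> (-12.728,12.728), length = 18
Total = 18

Answer: 18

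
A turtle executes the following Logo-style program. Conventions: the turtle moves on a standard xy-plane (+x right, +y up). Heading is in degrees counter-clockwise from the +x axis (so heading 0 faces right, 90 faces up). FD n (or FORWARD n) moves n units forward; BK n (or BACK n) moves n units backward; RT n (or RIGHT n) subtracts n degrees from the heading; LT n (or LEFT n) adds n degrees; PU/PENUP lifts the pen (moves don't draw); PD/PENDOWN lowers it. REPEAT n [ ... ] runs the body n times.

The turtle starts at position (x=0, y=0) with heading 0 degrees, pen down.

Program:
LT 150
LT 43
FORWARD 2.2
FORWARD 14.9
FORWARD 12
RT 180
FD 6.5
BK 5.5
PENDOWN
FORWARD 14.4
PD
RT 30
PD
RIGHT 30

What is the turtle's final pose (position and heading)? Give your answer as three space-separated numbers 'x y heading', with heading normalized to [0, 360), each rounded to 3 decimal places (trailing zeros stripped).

Answer: -13.349 -3.082 313

Derivation:
Executing turtle program step by step:
Start: pos=(0,0), heading=0, pen down
LT 150: heading 0 -> 150
LT 43: heading 150 -> 193
FD 2.2: (0,0) -> (-2.144,-0.495) [heading=193, draw]
FD 14.9: (-2.144,-0.495) -> (-16.662,-3.847) [heading=193, draw]
FD 12: (-16.662,-3.847) -> (-28.354,-6.546) [heading=193, draw]
RT 180: heading 193 -> 13
FD 6.5: (-28.354,-6.546) -> (-22.021,-5.084) [heading=13, draw]
BK 5.5: (-22.021,-5.084) -> (-27.38,-6.321) [heading=13, draw]
PD: pen down
FD 14.4: (-27.38,-6.321) -> (-13.349,-3.082) [heading=13, draw]
PD: pen down
RT 30: heading 13 -> 343
PD: pen down
RT 30: heading 343 -> 313
Final: pos=(-13.349,-3.082), heading=313, 6 segment(s) drawn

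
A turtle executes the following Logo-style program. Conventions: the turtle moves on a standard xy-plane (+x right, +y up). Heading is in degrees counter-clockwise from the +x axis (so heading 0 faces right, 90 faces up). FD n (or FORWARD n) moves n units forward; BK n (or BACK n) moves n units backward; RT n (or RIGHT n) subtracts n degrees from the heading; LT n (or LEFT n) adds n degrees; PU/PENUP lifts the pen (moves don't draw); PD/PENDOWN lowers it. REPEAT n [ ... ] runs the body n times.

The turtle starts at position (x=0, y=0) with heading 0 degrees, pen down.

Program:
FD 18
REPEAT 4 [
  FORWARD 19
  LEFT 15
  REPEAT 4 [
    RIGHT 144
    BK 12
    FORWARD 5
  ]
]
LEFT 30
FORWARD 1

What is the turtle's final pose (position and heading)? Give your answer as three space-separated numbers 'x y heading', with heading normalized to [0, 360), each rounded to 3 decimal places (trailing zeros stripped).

Answer: 26.697 14.783 306

Derivation:
Executing turtle program step by step:
Start: pos=(0,0), heading=0, pen down
FD 18: (0,0) -> (18,0) [heading=0, draw]
REPEAT 4 [
  -- iteration 1/4 --
  FD 19: (18,0) -> (37,0) [heading=0, draw]
  LT 15: heading 0 -> 15
  REPEAT 4 [
    -- iteration 1/4 --
    RT 144: heading 15 -> 231
    BK 12: (37,0) -> (44.552,9.326) [heading=231, draw]
    FD 5: (44.552,9.326) -> (41.405,5.44) [heading=231, draw]
    -- iteration 2/4 --
    RT 144: heading 231 -> 87
    BK 12: (41.405,5.44) -> (40.777,-6.544) [heading=87, draw]
    FD 5: (40.777,-6.544) -> (41.039,-1.55) [heading=87, draw]
    -- iteration 3/4 --
    RT 144: heading 87 -> 303
    BK 12: (41.039,-1.55) -> (34.503,8.514) [heading=303, draw]
    FD 5: (34.503,8.514) -> (37.226,4.32) [heading=303, draw]
    -- iteration 4/4 --
    RT 144: heading 303 -> 159
    BK 12: (37.226,4.32) -> (48.429,0.02) [heading=159, draw]
    FD 5: (48.429,0.02) -> (43.761,1.812) [heading=159, draw]
  ]
  -- iteration 2/4 --
  FD 19: (43.761,1.812) -> (26.023,8.621) [heading=159, draw]
  LT 15: heading 159 -> 174
  REPEAT 4 [
    -- iteration 1/4 --
    RT 144: heading 174 -> 30
    BK 12: (26.023,8.621) -> (15.631,2.621) [heading=30, draw]
    FD 5: (15.631,2.621) -> (19.961,5.121) [heading=30, draw]
    -- iteration 2/4 --
    RT 144: heading 30 -> 246
    BK 12: (19.961,5.121) -> (24.842,16.083) [heading=246, draw]
    FD 5: (24.842,16.083) -> (22.808,11.516) [heading=246, draw]
    -- iteration 3/4 --
    RT 144: heading 246 -> 102
    BK 12: (22.808,11.516) -> (25.303,-0.222) [heading=102, draw]
    FD 5: (25.303,-0.222) -> (24.264,4.669) [heading=102, draw]
    -- iteration 4/4 --
    RT 144: heading 102 -> 318
    BK 12: (24.264,4.669) -> (15.346,12.698) [heading=318, draw]
    FD 5: (15.346,12.698) -> (19.062,9.352) [heading=318, draw]
  ]
  -- iteration 3/4 --
  FD 19: (19.062,9.352) -> (33.182,-3.361) [heading=318, draw]
  LT 15: heading 318 -> 333
  REPEAT 4 [
    -- iteration 1/4 --
    RT 144: heading 333 -> 189
    BK 12: (33.182,-3.361) -> (45.034,-1.484) [heading=189, draw]
    FD 5: (45.034,-1.484) -> (40.095,-2.266) [heading=189, draw]
    -- iteration 2/4 --
    RT 144: heading 189 -> 45
    BK 12: (40.095,-2.266) -> (31.61,-10.751) [heading=45, draw]
    FD 5: (31.61,-10.751) -> (35.146,-7.216) [heading=45, draw]
    -- iteration 3/4 --
    RT 144: heading 45 -> 261
    BK 12: (35.146,-7.216) -> (37.023,4.636) [heading=261, draw]
    FD 5: (37.023,4.636) -> (36.241,-0.302) [heading=261, draw]
    -- iteration 4/4 --
    RT 144: heading 261 -> 117
    BK 12: (36.241,-0.302) -> (41.689,-10.994) [heading=117, draw]
    FD 5: (41.689,-10.994) -> (39.419,-6.539) [heading=117, draw]
  ]
  -- iteration 4/4 --
  FD 19: (39.419,-6.539) -> (30.793,10.39) [heading=117, draw]
  LT 15: heading 117 -> 132
  REPEAT 4 [
    -- iteration 1/4 --
    RT 144: heading 132 -> 348
    BK 12: (30.793,10.39) -> (19.055,12.885) [heading=348, draw]
    FD 5: (19.055,12.885) -> (23.946,11.846) [heading=348, draw]
    -- iteration 2/4 --
    RT 144: heading 348 -> 204
    BK 12: (23.946,11.846) -> (34.908,16.726) [heading=204, draw]
    FD 5: (34.908,16.726) -> (30.341,14.693) [heading=204, draw]
    -- iteration 3/4 --
    RT 144: heading 204 -> 60
    BK 12: (30.341,14.693) -> (24.341,4.3) [heading=60, draw]
    FD 5: (24.341,4.3) -> (26.841,8.63) [heading=60, draw]
    -- iteration 4/4 --
    RT 144: heading 60 -> 276
    BK 12: (26.841,8.63) -> (25.586,20.565) [heading=276, draw]
    FD 5: (25.586,20.565) -> (26.109,15.592) [heading=276, draw]
  ]
]
LT 30: heading 276 -> 306
FD 1: (26.109,15.592) -> (26.697,14.783) [heading=306, draw]
Final: pos=(26.697,14.783), heading=306, 38 segment(s) drawn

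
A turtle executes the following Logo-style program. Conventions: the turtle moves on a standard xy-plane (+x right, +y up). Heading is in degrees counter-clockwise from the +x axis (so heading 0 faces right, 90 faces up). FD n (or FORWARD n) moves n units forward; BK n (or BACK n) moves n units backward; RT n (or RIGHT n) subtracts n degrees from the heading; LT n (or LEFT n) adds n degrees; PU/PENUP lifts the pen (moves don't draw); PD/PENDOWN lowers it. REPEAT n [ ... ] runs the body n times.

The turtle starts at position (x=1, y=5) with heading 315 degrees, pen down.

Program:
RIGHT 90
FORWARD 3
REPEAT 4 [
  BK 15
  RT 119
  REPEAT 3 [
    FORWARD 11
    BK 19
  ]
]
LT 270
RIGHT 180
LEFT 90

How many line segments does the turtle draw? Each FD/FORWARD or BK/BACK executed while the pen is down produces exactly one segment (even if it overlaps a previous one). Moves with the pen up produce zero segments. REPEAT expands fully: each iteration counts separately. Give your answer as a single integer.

Answer: 29

Derivation:
Executing turtle program step by step:
Start: pos=(1,5), heading=315, pen down
RT 90: heading 315 -> 225
FD 3: (1,5) -> (-1.121,2.879) [heading=225, draw]
REPEAT 4 [
  -- iteration 1/4 --
  BK 15: (-1.121,2.879) -> (9.485,13.485) [heading=225, draw]
  RT 119: heading 225 -> 106
  REPEAT 3 [
    -- iteration 1/3 --
    FD 11: (9.485,13.485) -> (6.453,24.059) [heading=106, draw]
    BK 19: (6.453,24.059) -> (11.69,5.795) [heading=106, draw]
    -- iteration 2/3 --
    FD 11: (11.69,5.795) -> (8.658,16.369) [heading=106, draw]
    BK 19: (8.658,16.369) -> (13.895,-1.895) [heading=106, draw]
    -- iteration 3/3 --
    FD 11: (13.895,-1.895) -> (10.863,8.679) [heading=106, draw]
    BK 19: (10.863,8.679) -> (16.101,-9.585) [heading=106, draw]
  ]
  -- iteration 2/4 --
  BK 15: (16.101,-9.585) -> (20.235,-24.004) [heading=106, draw]
  RT 119: heading 106 -> 347
  REPEAT 3 [
    -- iteration 1/3 --
    FD 11: (20.235,-24.004) -> (30.953,-26.478) [heading=347, draw]
    BK 19: (30.953,-26.478) -> (12.44,-22.204) [heading=347, draw]
    -- iteration 2/3 --
    FD 11: (12.44,-22.204) -> (23.158,-24.679) [heading=347, draw]
    BK 19: (23.158,-24.679) -> (4.645,-20.405) [heading=347, draw]
    -- iteration 3/3 --
    FD 11: (4.645,-20.405) -> (15.363,-22.879) [heading=347, draw]
    BK 19: (15.363,-22.879) -> (-3.15,-18.605) [heading=347, draw]
  ]
  -- iteration 3/4 --
  BK 15: (-3.15,-18.605) -> (-17.765,-15.231) [heading=347, draw]
  RT 119: heading 347 -> 228
  REPEAT 3 [
    -- iteration 1/3 --
    FD 11: (-17.765,-15.231) -> (-25.126,-23.405) [heading=228, draw]
    BK 19: (-25.126,-23.405) -> (-12.412,-9.286) [heading=228, draw]
    -- iteration 2/3 --
    FD 11: (-12.412,-9.286) -> (-19.773,-17.46) [heading=228, draw]
    BK 19: (-19.773,-17.46) -> (-7.059,-3.341) [heading=228, draw]
    -- iteration 3/3 --
    FD 11: (-7.059,-3.341) -> (-14.42,-11.515) [heading=228, draw]
    BK 19: (-14.42,-11.515) -> (-1.706,2.605) [heading=228, draw]
  ]
  -- iteration 4/4 --
  BK 15: (-1.706,2.605) -> (8.331,13.752) [heading=228, draw]
  RT 119: heading 228 -> 109
  REPEAT 3 [
    -- iteration 1/3 --
    FD 11: (8.331,13.752) -> (4.75,24.153) [heading=109, draw]
    BK 19: (4.75,24.153) -> (10.935,6.188) [heading=109, draw]
    -- iteration 2/3 --
    FD 11: (10.935,6.188) -> (7.354,16.588) [heading=109, draw]
    BK 19: (7.354,16.588) -> (13.54,-1.376) [heading=109, draw]
    -- iteration 3/3 --
    FD 11: (13.54,-1.376) -> (9.959,9.024) [heading=109, draw]
    BK 19: (9.959,9.024) -> (16.144,-8.941) [heading=109, draw]
  ]
]
LT 270: heading 109 -> 19
RT 180: heading 19 -> 199
LT 90: heading 199 -> 289
Final: pos=(16.144,-8.941), heading=289, 29 segment(s) drawn
Segments drawn: 29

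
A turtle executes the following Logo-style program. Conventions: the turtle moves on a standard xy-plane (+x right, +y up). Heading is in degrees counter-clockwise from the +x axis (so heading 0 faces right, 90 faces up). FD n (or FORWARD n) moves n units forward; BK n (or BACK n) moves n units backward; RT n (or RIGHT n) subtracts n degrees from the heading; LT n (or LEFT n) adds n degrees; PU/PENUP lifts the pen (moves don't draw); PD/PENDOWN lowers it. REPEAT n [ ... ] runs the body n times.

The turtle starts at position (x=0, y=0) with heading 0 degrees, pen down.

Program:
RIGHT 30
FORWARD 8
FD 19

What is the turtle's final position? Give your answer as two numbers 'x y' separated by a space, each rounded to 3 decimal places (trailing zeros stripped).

Executing turtle program step by step:
Start: pos=(0,0), heading=0, pen down
RT 30: heading 0 -> 330
FD 8: (0,0) -> (6.928,-4) [heading=330, draw]
FD 19: (6.928,-4) -> (23.383,-13.5) [heading=330, draw]
Final: pos=(23.383,-13.5), heading=330, 2 segment(s) drawn

Answer: 23.383 -13.5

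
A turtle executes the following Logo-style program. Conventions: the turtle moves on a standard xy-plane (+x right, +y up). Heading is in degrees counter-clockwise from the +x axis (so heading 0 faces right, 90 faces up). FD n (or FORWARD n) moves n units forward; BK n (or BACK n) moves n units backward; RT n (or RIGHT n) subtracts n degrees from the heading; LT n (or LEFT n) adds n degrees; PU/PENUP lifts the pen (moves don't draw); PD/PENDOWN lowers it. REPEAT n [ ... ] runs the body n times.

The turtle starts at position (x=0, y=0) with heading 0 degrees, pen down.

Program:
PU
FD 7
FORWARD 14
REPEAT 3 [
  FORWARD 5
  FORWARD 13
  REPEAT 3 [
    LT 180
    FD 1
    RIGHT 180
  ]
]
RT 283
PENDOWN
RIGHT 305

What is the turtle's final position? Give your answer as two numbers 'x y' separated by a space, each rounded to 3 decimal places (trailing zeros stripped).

Executing turtle program step by step:
Start: pos=(0,0), heading=0, pen down
PU: pen up
FD 7: (0,0) -> (7,0) [heading=0, move]
FD 14: (7,0) -> (21,0) [heading=0, move]
REPEAT 3 [
  -- iteration 1/3 --
  FD 5: (21,0) -> (26,0) [heading=0, move]
  FD 13: (26,0) -> (39,0) [heading=0, move]
  REPEAT 3 [
    -- iteration 1/3 --
    LT 180: heading 0 -> 180
    FD 1: (39,0) -> (38,0) [heading=180, move]
    RT 180: heading 180 -> 0
    -- iteration 2/3 --
    LT 180: heading 0 -> 180
    FD 1: (38,0) -> (37,0) [heading=180, move]
    RT 180: heading 180 -> 0
    -- iteration 3/3 --
    LT 180: heading 0 -> 180
    FD 1: (37,0) -> (36,0) [heading=180, move]
    RT 180: heading 180 -> 0
  ]
  -- iteration 2/3 --
  FD 5: (36,0) -> (41,0) [heading=0, move]
  FD 13: (41,0) -> (54,0) [heading=0, move]
  REPEAT 3 [
    -- iteration 1/3 --
    LT 180: heading 0 -> 180
    FD 1: (54,0) -> (53,0) [heading=180, move]
    RT 180: heading 180 -> 0
    -- iteration 2/3 --
    LT 180: heading 0 -> 180
    FD 1: (53,0) -> (52,0) [heading=180, move]
    RT 180: heading 180 -> 0
    -- iteration 3/3 --
    LT 180: heading 0 -> 180
    FD 1: (52,0) -> (51,0) [heading=180, move]
    RT 180: heading 180 -> 0
  ]
  -- iteration 3/3 --
  FD 5: (51,0) -> (56,0) [heading=0, move]
  FD 13: (56,0) -> (69,0) [heading=0, move]
  REPEAT 3 [
    -- iteration 1/3 --
    LT 180: heading 0 -> 180
    FD 1: (69,0) -> (68,0) [heading=180, move]
    RT 180: heading 180 -> 0
    -- iteration 2/3 --
    LT 180: heading 0 -> 180
    FD 1: (68,0) -> (67,0) [heading=180, move]
    RT 180: heading 180 -> 0
    -- iteration 3/3 --
    LT 180: heading 0 -> 180
    FD 1: (67,0) -> (66,0) [heading=180, move]
    RT 180: heading 180 -> 0
  ]
]
RT 283: heading 0 -> 77
PD: pen down
RT 305: heading 77 -> 132
Final: pos=(66,0), heading=132, 0 segment(s) drawn

Answer: 66 0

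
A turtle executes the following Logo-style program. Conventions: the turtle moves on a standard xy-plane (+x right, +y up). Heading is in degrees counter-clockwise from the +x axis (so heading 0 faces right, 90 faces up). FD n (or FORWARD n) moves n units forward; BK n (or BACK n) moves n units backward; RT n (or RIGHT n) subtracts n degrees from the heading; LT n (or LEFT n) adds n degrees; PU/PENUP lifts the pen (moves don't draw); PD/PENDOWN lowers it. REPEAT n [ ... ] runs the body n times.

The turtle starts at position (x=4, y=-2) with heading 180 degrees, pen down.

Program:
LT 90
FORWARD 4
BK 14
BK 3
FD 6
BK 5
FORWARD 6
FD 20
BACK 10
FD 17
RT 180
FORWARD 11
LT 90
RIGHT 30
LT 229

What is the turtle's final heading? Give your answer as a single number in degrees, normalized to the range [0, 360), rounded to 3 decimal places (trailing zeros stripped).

Executing turtle program step by step:
Start: pos=(4,-2), heading=180, pen down
LT 90: heading 180 -> 270
FD 4: (4,-2) -> (4,-6) [heading=270, draw]
BK 14: (4,-6) -> (4,8) [heading=270, draw]
BK 3: (4,8) -> (4,11) [heading=270, draw]
FD 6: (4,11) -> (4,5) [heading=270, draw]
BK 5: (4,5) -> (4,10) [heading=270, draw]
FD 6: (4,10) -> (4,4) [heading=270, draw]
FD 20: (4,4) -> (4,-16) [heading=270, draw]
BK 10: (4,-16) -> (4,-6) [heading=270, draw]
FD 17: (4,-6) -> (4,-23) [heading=270, draw]
RT 180: heading 270 -> 90
FD 11: (4,-23) -> (4,-12) [heading=90, draw]
LT 90: heading 90 -> 180
RT 30: heading 180 -> 150
LT 229: heading 150 -> 19
Final: pos=(4,-12), heading=19, 10 segment(s) drawn

Answer: 19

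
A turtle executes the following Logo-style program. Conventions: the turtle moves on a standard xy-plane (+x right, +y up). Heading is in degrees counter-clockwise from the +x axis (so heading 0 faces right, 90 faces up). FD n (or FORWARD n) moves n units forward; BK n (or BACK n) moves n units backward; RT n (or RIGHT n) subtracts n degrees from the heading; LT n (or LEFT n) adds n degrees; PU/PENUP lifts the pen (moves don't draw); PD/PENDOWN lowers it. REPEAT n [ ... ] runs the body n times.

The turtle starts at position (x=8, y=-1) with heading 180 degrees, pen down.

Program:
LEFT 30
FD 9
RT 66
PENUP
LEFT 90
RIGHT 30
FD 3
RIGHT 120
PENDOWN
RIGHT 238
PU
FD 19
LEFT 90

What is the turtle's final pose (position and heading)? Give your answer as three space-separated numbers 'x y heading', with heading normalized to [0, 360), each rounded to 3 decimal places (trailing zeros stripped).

Executing turtle program step by step:
Start: pos=(8,-1), heading=180, pen down
LT 30: heading 180 -> 210
FD 9: (8,-1) -> (0.206,-5.5) [heading=210, draw]
RT 66: heading 210 -> 144
PU: pen up
LT 90: heading 144 -> 234
RT 30: heading 234 -> 204
FD 3: (0.206,-5.5) -> (-2.535,-6.72) [heading=204, move]
RT 120: heading 204 -> 84
PD: pen down
RT 238: heading 84 -> 206
PU: pen up
FD 19: (-2.535,-6.72) -> (-19.612,-15.049) [heading=206, move]
LT 90: heading 206 -> 296
Final: pos=(-19.612,-15.049), heading=296, 1 segment(s) drawn

Answer: -19.612 -15.049 296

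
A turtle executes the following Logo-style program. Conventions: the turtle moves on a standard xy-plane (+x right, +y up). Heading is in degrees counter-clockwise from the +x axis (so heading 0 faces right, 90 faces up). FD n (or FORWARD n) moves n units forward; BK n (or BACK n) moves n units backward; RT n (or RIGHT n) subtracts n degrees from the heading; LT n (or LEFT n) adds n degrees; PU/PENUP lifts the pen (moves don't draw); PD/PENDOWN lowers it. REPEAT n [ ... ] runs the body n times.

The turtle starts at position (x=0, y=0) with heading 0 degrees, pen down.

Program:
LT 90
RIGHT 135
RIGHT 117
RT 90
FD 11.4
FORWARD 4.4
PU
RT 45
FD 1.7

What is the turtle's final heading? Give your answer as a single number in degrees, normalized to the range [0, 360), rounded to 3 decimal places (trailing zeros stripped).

Executing turtle program step by step:
Start: pos=(0,0), heading=0, pen down
LT 90: heading 0 -> 90
RT 135: heading 90 -> 315
RT 117: heading 315 -> 198
RT 90: heading 198 -> 108
FD 11.4: (0,0) -> (-3.523,10.842) [heading=108, draw]
FD 4.4: (-3.523,10.842) -> (-4.882,15.027) [heading=108, draw]
PU: pen up
RT 45: heading 108 -> 63
FD 1.7: (-4.882,15.027) -> (-4.111,16.541) [heading=63, move]
Final: pos=(-4.111,16.541), heading=63, 2 segment(s) drawn

Answer: 63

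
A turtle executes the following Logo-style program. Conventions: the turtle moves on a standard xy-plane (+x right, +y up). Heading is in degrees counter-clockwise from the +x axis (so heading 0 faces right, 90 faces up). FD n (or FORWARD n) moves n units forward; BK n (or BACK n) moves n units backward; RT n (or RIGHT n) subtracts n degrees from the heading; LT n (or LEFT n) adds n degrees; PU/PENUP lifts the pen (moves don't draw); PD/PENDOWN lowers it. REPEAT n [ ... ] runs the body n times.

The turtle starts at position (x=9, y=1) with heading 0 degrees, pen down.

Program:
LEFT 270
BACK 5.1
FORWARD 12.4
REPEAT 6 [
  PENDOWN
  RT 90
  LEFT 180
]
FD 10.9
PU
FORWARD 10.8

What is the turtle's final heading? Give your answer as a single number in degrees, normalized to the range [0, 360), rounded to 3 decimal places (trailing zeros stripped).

Answer: 90

Derivation:
Executing turtle program step by step:
Start: pos=(9,1), heading=0, pen down
LT 270: heading 0 -> 270
BK 5.1: (9,1) -> (9,6.1) [heading=270, draw]
FD 12.4: (9,6.1) -> (9,-6.3) [heading=270, draw]
REPEAT 6 [
  -- iteration 1/6 --
  PD: pen down
  RT 90: heading 270 -> 180
  LT 180: heading 180 -> 0
  -- iteration 2/6 --
  PD: pen down
  RT 90: heading 0 -> 270
  LT 180: heading 270 -> 90
  -- iteration 3/6 --
  PD: pen down
  RT 90: heading 90 -> 0
  LT 180: heading 0 -> 180
  -- iteration 4/6 --
  PD: pen down
  RT 90: heading 180 -> 90
  LT 180: heading 90 -> 270
  -- iteration 5/6 --
  PD: pen down
  RT 90: heading 270 -> 180
  LT 180: heading 180 -> 0
  -- iteration 6/6 --
  PD: pen down
  RT 90: heading 0 -> 270
  LT 180: heading 270 -> 90
]
FD 10.9: (9,-6.3) -> (9,4.6) [heading=90, draw]
PU: pen up
FD 10.8: (9,4.6) -> (9,15.4) [heading=90, move]
Final: pos=(9,15.4), heading=90, 3 segment(s) drawn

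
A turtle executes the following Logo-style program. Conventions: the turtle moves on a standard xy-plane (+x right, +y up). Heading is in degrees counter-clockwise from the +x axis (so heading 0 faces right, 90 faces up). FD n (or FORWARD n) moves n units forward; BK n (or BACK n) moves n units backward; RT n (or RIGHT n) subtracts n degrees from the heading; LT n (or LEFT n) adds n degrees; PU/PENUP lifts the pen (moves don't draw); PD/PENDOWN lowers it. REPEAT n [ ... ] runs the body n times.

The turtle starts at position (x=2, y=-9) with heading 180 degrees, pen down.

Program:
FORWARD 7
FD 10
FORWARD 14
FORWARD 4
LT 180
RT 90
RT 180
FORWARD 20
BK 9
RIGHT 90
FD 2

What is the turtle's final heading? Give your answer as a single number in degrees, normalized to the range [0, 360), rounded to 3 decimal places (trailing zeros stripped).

Answer: 0

Derivation:
Executing turtle program step by step:
Start: pos=(2,-9), heading=180, pen down
FD 7: (2,-9) -> (-5,-9) [heading=180, draw]
FD 10: (-5,-9) -> (-15,-9) [heading=180, draw]
FD 14: (-15,-9) -> (-29,-9) [heading=180, draw]
FD 4: (-29,-9) -> (-33,-9) [heading=180, draw]
LT 180: heading 180 -> 0
RT 90: heading 0 -> 270
RT 180: heading 270 -> 90
FD 20: (-33,-9) -> (-33,11) [heading=90, draw]
BK 9: (-33,11) -> (-33,2) [heading=90, draw]
RT 90: heading 90 -> 0
FD 2: (-33,2) -> (-31,2) [heading=0, draw]
Final: pos=(-31,2), heading=0, 7 segment(s) drawn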